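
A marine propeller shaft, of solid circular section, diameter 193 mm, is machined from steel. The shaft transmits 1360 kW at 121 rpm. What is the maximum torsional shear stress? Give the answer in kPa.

76000 kPa

ω = 2π·121/60 = 12.67 rad/s, so T = P/ω = 1360×10³ / 12.67 = 107300 N·m.
J = πd⁴/32 = π(0.193)⁴/32 = 1.362×10^-4 m⁴.
τ_max = T·r/J = 107300 × 0.0965 / 1.362×10^-4 = 7.604×10^7 Pa.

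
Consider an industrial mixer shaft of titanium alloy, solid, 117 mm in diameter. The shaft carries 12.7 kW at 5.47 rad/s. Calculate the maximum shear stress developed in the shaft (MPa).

ω = 5.47 rad/s, so T = P/ω = 12.7×10³ / 5.470 = 2322 N·m.
J = πd⁴/32 = π(0.117)⁴/32 = 1.840×10^-5 m⁴.
τ_max = T·r/J = 2322 × 0.0585 / 1.840×10^-5 = 7.383×10^6 Pa.

7.38 MPa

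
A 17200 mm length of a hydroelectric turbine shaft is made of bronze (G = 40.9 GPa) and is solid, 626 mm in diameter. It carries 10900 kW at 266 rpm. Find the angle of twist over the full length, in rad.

0.0109 rad

ω = 2π·266/60 = 27.86 rad/s, so T = P/ω = 10900×10³ / 27.86 = 391300 N·m.
J = πd⁴/32 = π(0.626)⁴/32 = 0.01508 m⁴.
θ = T·L/(G·J) = 391300 × 17.2 / (40.9×10⁹ × 0.01508) = 0.01092 rad.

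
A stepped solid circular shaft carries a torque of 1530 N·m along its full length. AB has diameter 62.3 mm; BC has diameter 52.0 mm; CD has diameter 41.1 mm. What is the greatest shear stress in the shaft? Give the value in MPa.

Under the same torque, τ_max = 16T/(πd³) is largest where d is smallest — segment CD (d = 41.1 mm).
τ_max = 16·1530/(π·(0.0411)³) = 1.122×10^8 Pa.

112 MPa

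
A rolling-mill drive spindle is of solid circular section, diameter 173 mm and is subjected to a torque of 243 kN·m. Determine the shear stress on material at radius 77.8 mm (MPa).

J = πd⁴/32 = π(0.173)⁴/32 = 8.794×10^-5 m⁴.
Shear stress varies linearly with radius: τ = T·r/J = 243000 × 0.0778 / 8.794×10^-5 = 2.150×10^8 Pa.

215 MPa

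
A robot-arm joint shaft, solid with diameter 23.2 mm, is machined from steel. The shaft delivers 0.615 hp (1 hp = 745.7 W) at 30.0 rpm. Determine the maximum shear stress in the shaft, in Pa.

5.95e7 Pa

ω = 2π·30.0/60 = 3.142 rad/s, so T = P/ω = 0.615×745.7 / 3.142 = 146.0 N·m.
J = πd⁴/32 = π(0.0232)⁴/32 = 2.844×10^-8 m⁴.
τ_max = T·r/J = 146.0 × 0.0116 / 2.844×10^-8 = 5.954×10^7 Pa.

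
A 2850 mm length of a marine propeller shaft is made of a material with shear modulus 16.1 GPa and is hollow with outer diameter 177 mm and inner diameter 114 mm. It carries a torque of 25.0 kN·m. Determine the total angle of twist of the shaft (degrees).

3.18°

J = π(d_o⁴ − d_i⁴)/32 = π(0.177⁴ − 0.114⁴)/32 = 7.978×10^-5 m⁴.
θ = T·L/(G·J) = 25000 × 2.85 / (16.1×10⁹ × 7.978×10^-5) = 0.05547 rad.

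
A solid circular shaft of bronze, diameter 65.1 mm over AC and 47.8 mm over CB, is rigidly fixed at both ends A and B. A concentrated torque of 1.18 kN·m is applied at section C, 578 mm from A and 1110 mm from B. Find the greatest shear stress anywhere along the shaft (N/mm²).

18.9 N/mm²

Compatibility: T_A·a/J_AC = T_B·b/J_CB with T_A + T_B = T₀.
J_AC = 1.76×10^-6 m⁴, J_CB = 5.13×10^-7 m⁴, so T_A = T₀·(J_AC/a)/((J_AC/a)+(J_CB/b)) = 1025 N·m, T_B = 155.1 N·m.
τ in each portion: τ_AC = 1.89×10^7 Pa, τ_CB = 7.23×10^6 Pa; maximum is in AC.
τ_max = T_AC·r/J = 1025·0.0325/1.76×10^-6 = 1.892×10^7 Pa.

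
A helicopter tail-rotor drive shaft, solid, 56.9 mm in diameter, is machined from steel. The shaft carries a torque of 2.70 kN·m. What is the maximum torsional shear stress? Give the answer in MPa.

J = πd⁴/32 = π(0.0569)⁴/32 = 1.029×10^-6 m⁴.
τ_max = T·r/J = 2700 × 0.0284 / 1.029×10^-6 = 7.464×10^7 Pa.

74.6 MPa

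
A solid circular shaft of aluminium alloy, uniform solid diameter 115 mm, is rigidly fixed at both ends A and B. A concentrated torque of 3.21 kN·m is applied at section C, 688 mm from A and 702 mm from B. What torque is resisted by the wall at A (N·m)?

1620 N·m

With uniform GJ and both ends fixed, compatibility θ_AC = θ_CB gives T_A·a = T_B·b, together with T_A + T_B = T₀.
T_A = T₀·b/(a+b) = 3210·702/1390 = 1621 N·m; T_B = 1589 N·m.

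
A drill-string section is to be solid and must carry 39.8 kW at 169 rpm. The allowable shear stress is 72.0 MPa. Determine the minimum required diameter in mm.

54.2 mm

ω = 2π·169/60 = 17.70 rad/s, so T = P/ω = 39.8×10³ / 17.70 = 2249 N·m.
For a solid shaft τ_max = 16T/(πd³), so d = (16T/(π τ_allow))^(1/3) = (16·2249/(π·7.20×10^7))^(1/3) = 0.05418 m.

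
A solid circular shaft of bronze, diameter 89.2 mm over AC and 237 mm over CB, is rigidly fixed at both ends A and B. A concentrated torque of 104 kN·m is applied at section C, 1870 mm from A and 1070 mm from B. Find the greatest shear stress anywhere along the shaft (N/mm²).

39.3 N/mm²

Compatibility: T_A·a/J_AC = T_B·b/J_CB with T_A + T_B = T₀.
J_AC = 6.22×10^-6 m⁴, J_CB = 3.10×10^-4 m⁴, so T_A = T₀·(J_AC/a)/((J_AC/a)+(J_CB/b)) = 1181 N·m, T_B = 102800 N·m.
τ in each portion: τ_AC = 8.47×10^6 Pa, τ_CB = 3.93×10^7 Pa; maximum is in CB.
τ_max = T_CB·r/J = 102800·0.118/3.10×10^-4 = 3.934×10^7 Pa.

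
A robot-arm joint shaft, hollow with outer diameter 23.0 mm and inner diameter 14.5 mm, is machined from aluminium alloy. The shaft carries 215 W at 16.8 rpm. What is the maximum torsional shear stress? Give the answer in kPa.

60800 kPa

ω = 2π·16.8/60 = 1.759 rad/s, so T = P/ω = 215 / 1.759 = 122.2 N·m.
J = π(d_o⁴ − d_i⁴)/32 = π(0.0230⁴ − 0.0145⁴)/32 = 2.313×10^-8 m⁴.
τ_max = T·r/J = 122.2 × 0.0115 / 2.313×10^-8 = 6.075×10^7 Pa.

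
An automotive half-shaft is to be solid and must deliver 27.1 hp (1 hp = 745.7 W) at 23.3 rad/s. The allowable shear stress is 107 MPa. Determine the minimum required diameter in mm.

34.6 mm

ω = 23.3 rad/s, so T = P/ω = 27.1×745.7 / 23.30 = 867.3 N·m.
For a solid shaft τ_max = 16T/(πd³), so d = (16T/(π τ_allow))^(1/3) = (16·867.3/(π·1.07×10^8))^(1/3) = 0.03456 m.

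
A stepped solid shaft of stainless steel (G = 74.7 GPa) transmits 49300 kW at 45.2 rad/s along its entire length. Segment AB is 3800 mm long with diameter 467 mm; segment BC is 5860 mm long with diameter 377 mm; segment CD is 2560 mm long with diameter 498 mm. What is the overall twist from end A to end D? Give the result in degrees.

ω = 45.2 rad/s, so T = P/ω = 49300×10³ / 45.20 = 1.091e6 N·m.
J_AB = π(0.467)⁴/32 = 4.67×10^-3 m⁴; J_BC = π(0.377)⁴/32 = 1.98×10^-3 m⁴; J_CD = π(0.498)⁴/32 = 6.04×10^-3 m⁴.
θ = (T/G)·Σ L_i/J_i = (1.091e6/74.7×10⁹)·(3.80/4.67×10^-3 + 5.86/1.98×10^-3 + 2.56/6.04×10^-3) = 0.06122 rad.

3.51°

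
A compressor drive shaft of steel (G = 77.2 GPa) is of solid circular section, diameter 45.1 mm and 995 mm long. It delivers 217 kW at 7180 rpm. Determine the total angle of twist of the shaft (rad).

ω = 2π·7180/60 = 751.9 rad/s, so T = P/ω = 217×10³ / 751.9 = 288.6 N·m.
J = πd⁴/32 = π(0.0451)⁴/32 = 4.062×10^-7 m⁴.
θ = T·L/(G·J) = 288.6 × 0.995 / (77.2×10⁹ × 4.062×10^-7) = 9.158×10^-3 rad.

0.00916 rad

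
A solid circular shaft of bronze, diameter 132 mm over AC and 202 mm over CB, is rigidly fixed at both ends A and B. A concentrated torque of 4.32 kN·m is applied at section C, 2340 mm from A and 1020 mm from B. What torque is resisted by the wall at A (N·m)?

318 N·m

Compatibility: T_A·a/J_AC = T_B·b/J_CB with T_A + T_B = T₀.
J_AC = 2.98×10^-5 m⁴, J_CB = 1.63×10^-4 m⁴, so T_A = T₀·(J_AC/a)/((J_AC/a)+(J_CB/b)) = 318.1 N·m, T_B = 4002 N·m.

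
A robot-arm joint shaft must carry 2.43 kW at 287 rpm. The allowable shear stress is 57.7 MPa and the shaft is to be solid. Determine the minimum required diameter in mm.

19.3 mm

ω = 2π·287/60 = 30.05 rad/s, so T = P/ω = 2.43×10³ / 30.05 = 80.85 N·m.
For a solid shaft τ_max = 16T/(πd³), so d = (16T/(π τ_allow))^(1/3) = (16·80.85/(π·5.77×10^7))^(1/3) = 0.01925 m.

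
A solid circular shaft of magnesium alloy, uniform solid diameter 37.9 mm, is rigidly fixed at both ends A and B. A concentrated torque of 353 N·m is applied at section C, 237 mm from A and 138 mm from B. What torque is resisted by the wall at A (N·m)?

130 N·m

With uniform GJ and both ends fixed, compatibility θ_AC = θ_CB gives T_A·a = T_B·b, together with T_A + T_B = T₀.
T_A = T₀·b/(a+b) = 353.0·138/375.0 = 129.9 N·m; T_B = 223.1 N·m.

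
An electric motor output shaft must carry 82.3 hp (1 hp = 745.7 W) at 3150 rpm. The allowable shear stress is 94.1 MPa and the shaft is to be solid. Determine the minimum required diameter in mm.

ω = 2π·3150/60 = 329.9 rad/s, so T = P/ω = 82.3×745.7 / 329.9 = 186.0 N·m.
For a solid shaft τ_max = 16T/(πd³), so d = (16T/(π τ_allow))^(1/3) = (16·186.0/(π·9.41×10^7))^(1/3) = 0.02159 m.

21.6 mm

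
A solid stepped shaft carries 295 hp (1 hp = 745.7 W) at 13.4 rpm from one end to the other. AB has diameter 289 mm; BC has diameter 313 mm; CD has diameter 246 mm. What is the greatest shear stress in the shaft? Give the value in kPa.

53600 kPa

ω = 2π·13.4/60 = 1.403 rad/s, so T = P/ω = 295×745.7 / 1.403 = 156800 N·m.
Under the same torque, τ_max = 16T/(πd³) is largest where d is smallest — segment CD (d = 246 mm).
τ_max = 16·156800/(π·(0.246)³) = 5.363×10^7 Pa.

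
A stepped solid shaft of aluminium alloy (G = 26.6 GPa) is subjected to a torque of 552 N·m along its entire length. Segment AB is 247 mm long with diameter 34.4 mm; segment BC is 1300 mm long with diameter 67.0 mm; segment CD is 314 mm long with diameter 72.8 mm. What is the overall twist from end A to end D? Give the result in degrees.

3.05°

J_AB = π(0.0344)⁴/32 = 1.37×10^-7 m⁴; J_BC = π(0.0670)⁴/32 = 1.98×10^-6 m⁴; J_CD = π(0.0728)⁴/32 = 2.76×10^-6 m⁴.
θ = (T/G)·Σ L_i/J_i = (552.0/26.6×10⁹)·(0.247/1.37×10^-7 + 1.30/1.98×10^-6 + 0.314/2.76×10^-6) = 0.05328 rad.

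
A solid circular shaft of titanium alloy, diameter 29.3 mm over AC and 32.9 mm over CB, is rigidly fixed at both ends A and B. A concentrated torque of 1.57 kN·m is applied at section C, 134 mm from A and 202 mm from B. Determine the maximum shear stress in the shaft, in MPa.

Compatibility: T_A·a/J_AC = T_B·b/J_CB with T_A + T_B = T₀.
J_AC = 7.24×10^-8 m⁴, J_CB = 1.15×10^-7 m⁴, so T_A = T₀·(J_AC/a)/((J_AC/a)+(J_CB/b)) = 764.2 N·m, T_B = 805.8 N·m.
τ in each portion: τ_AC = 1.55×10^8 Pa, τ_CB = 1.15×10^8 Pa; maximum is in AC.
τ_max = T_AC·r/J = 764.2·0.0146/7.24×10^-8 = 1.547×10^8 Pa.

155 MPa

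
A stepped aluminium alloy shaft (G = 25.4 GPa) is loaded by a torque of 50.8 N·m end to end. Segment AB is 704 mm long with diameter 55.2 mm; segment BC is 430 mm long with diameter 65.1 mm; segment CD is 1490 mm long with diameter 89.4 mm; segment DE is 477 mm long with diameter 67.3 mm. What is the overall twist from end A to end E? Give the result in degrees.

0.171°

J_AB = π(0.0552)⁴/32 = 9.11×10^-7 m⁴; J_BC = π(0.0651)⁴/32 = 1.76×10^-6 m⁴; J_CD = π(0.0894)⁴/32 = 6.27×10^-6 m⁴; J_DE = π(0.0673)⁴/32 = 2.01×10^-6 m⁴.
θ = (T/G)·Σ L_i/J_i = (50.80/25.4×10⁹)·(0.704/9.11×10^-7 + 0.430/1.76×10^-6 + 1.49/6.27×10^-6 + 0.477/2.01×10^-6) = 2.981×10^-3 rad.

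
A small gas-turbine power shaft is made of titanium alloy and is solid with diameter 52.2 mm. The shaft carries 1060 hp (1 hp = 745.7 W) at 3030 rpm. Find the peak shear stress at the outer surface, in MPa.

ω = 2π·3030/60 = 317.3 rad/s, so T = P/ω = 1060×745.7 / 317.3 = 2491 N·m.
J = πd⁴/32 = π(0.0522)⁴/32 = 7.289×10^-7 m⁴.
τ_max = T·r/J = 2491 × 0.0261 / 7.289×10^-7 = 8.920×10^7 Pa.

89.2 MPa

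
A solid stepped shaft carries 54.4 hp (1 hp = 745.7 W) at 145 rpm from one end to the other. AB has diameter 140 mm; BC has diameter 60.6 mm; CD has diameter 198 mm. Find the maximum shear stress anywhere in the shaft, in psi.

ω = 2π·145/60 = 15.18 rad/s, so T = P/ω = 54.4×745.7 / 15.18 = 2672 N·m.
Under the same torque, τ_max = 16T/(πd³) is largest where d is smallest — segment BC (d = 60.6 mm).
τ_max = 16·2672/(π·(0.0606)³) = 6.114×10^7 Pa.

8870 psi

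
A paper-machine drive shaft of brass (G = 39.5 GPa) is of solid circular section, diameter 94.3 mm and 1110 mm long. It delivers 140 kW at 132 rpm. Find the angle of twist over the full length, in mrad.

ω = 2π·132/60 = 13.82 rad/s, so T = P/ω = 140×10³ / 13.82 = 10130 N·m.
J = πd⁴/32 = π(0.0943)⁴/32 = 7.763×10^-6 m⁴.
θ = T·L/(G·J) = 10130 × 1.11 / (39.5×10⁹ × 7.763×10^-6) = 0.03666 rad.

36.7 mrad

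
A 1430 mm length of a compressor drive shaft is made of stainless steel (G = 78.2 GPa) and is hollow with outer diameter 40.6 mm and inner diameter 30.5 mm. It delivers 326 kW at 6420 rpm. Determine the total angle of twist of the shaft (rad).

ω = 2π·6420/60 = 672.3 rad/s, so T = P/ω = 326×10³ / 672.3 = 484.9 N·m.
J = π(d_o⁴ − d_i⁴)/32 = π(0.0406⁴ − 0.0305⁴)/32 = 1.818×10^-7 m⁴.
θ = T·L/(G·J) = 484.9 × 1.43 / (78.2×10⁹ × 1.818×10^-7) = 0.04878 rad.

0.0488 rad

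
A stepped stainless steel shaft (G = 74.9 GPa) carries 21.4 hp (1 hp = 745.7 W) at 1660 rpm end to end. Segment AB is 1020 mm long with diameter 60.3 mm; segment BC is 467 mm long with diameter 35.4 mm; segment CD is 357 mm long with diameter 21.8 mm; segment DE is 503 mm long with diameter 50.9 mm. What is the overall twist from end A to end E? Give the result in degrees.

ω = 2π·1660/60 = 173.8 rad/s, so T = P/ω = 21.4×745.7 / 173.8 = 91.80 N·m.
J_AB = π(0.0603)⁴/32 = 1.30×10^-6 m⁴; J_BC = π(0.0354)⁴/32 = 1.54×10^-7 m⁴; J_CD = π(0.0218)⁴/32 = 2.22×10^-8 m⁴; J_DE = π(0.0509)⁴/32 = 6.59×10^-7 m⁴.
θ = (T/G)·Σ L_i/J_i = (91.80/74.9×10⁹)·(1.02/1.30×10^-6 + 0.467/1.54×10^-7 + 0.357/2.22×10^-8 + 0.503/6.59×10^-7) = 0.02534 rad.

1.45°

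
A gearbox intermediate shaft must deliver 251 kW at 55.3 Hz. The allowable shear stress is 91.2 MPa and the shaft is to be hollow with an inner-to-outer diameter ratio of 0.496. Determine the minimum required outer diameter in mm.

35.0 mm

ω = 2π·55.3 = 347.5 rad/s, so T = P/ω = 251×10³ / 347.5 = 722.4 N·m.
For a hollow shaft with d_i/d_o = 0.496: τ_max = 16T/(π d_o³ (1−k⁴)), so d_o = [16T/(π τ_allow (1−k⁴))]^(1/3) = [16·722.4/(π·9.12×10^7·0.9395)]^(1/3) = 0.03502 m.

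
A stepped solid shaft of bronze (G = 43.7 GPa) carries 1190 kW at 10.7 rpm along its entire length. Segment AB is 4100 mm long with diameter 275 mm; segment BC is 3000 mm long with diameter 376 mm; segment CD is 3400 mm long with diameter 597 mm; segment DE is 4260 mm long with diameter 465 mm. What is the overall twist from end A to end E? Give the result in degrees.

ω = 2π·10.7/60 = 1.121 rad/s, so T = P/ω = 1190×10³ / 1.121 = 1.062e6 N·m.
J_AB = π(0.275)⁴/32 = 5.61×10^-4 m⁴; J_BC = π(0.376)⁴/32 = 1.96×10^-3 m⁴; J_CD = π(0.597)⁴/32 = 0.0125 m⁴; J_DE = π(0.465)⁴/32 = 4.59×10^-3 m⁴.
θ = (T/G)·Σ L_i/J_i = (1.062e6/43.7×10⁹)·(4.10/5.61×10^-4 + 3.00/1.96×10^-3 + 3.40/0.0125 + 4.26/4.59×10^-3) = 0.2438 rad.

14.0°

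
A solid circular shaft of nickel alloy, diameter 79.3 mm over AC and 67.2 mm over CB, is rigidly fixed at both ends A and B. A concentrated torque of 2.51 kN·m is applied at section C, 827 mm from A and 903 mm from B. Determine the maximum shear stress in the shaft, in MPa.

Compatibility: T_A·a/J_AC = T_B·b/J_CB with T_A + T_B = T₀.
J_AC = 3.88×10^-6 m⁴, J_CB = 2.00×10^-6 m⁴, so T_A = T₀·(J_AC/a)/((J_AC/a)+(J_CB/b)) = 1705 N·m, T_B = 805.2 N·m.
τ in each portion: τ_AC = 1.74×10^7 Pa, τ_CB = 1.35×10^7 Pa; maximum is in AC.
τ_max = T_AC·r/J = 1705·0.0396/3.88×10^-6 = 1.741×10^7 Pa.

17.4 MPa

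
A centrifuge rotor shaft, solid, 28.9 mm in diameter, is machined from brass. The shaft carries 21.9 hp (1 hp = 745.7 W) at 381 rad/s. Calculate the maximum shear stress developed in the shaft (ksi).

1.31 ksi

ω = 381 rad/s, so T = P/ω = 21.9×745.7 / 381.0 = 42.86 N·m.
J = πd⁴/32 = π(0.0289)⁴/32 = 6.848×10^-8 m⁴.
τ_max = T·r/J = 42.86 × 0.0144 / 6.848×10^-8 = 9.044×10^6 Pa.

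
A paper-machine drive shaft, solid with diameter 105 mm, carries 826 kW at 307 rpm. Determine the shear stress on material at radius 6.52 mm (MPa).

14.0 MPa

ω = 2π·307/60 = 32.15 rad/s, so T = P/ω = 826×10³ / 32.15 = 25690 N·m.
J = πd⁴/32 = π(0.105)⁴/32 = 1.193×10^-5 m⁴.
Shear stress varies linearly with radius: τ = T·r/J = 25690 × 0.00652 / 1.193×10^-5 = 1.404×10^7 Pa.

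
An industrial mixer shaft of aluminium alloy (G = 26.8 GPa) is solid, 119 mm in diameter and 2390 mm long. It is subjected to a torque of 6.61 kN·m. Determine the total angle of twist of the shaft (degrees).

1.72°

J = πd⁴/32 = π(0.119)⁴/32 = 1.969×10^-5 m⁴.
θ = T·L/(G·J) = 6610 × 2.39 / (26.8×10⁹ × 1.969×10^-5) = 0.02994 rad.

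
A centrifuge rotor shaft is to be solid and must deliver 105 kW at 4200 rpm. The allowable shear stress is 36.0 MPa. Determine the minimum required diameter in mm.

32.3 mm

ω = 2π·4200/60 = 439.8 rad/s, so T = P/ω = 105×10³ / 439.8 = 238.7 N·m.
For a solid shaft τ_max = 16T/(πd³), so d = (16T/(π τ_allow))^(1/3) = (16·238.7/(π·3.60×10^7))^(1/3) = 0.03232 m.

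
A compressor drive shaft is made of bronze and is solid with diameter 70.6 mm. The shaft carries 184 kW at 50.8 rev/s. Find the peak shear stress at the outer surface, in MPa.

8.34 MPa

ω = 2π·50.8 = 319.2 rad/s, so T = P/ω = 184×10³ / 319.2 = 576.5 N·m.
J = πd⁴/32 = π(0.0706)⁴/32 = 2.439×10^-6 m⁴.
τ_max = T·r/J = 576.5 × 0.0353 / 2.439×10^-6 = 8.343×10^6 Pa.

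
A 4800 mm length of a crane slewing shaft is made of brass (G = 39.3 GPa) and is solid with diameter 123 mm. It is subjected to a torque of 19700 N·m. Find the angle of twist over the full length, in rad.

J = πd⁴/32 = π(0.123)⁴/32 = 2.247×10^-5 m⁴.
θ = T·L/(G·J) = 19700 × 4.80 / (39.3×10⁹ × 2.247×10^-5) = 0.1071 rad.

0.107 rad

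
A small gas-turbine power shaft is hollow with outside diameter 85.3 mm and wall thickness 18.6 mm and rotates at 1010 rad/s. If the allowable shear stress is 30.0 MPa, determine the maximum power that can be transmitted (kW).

J = π(d_o⁴ − d_i⁴)/32 = π(0.0853⁴ − 0.0481⁴)/32 = 4.672×10^-6 m⁴.
T_max = τ_allow·J/r = 3.00×10^7 × 4.672×10^-6 / 0.0427 = 3286 N·m.
ω = 1010 rad/s, so P_max = T_max·ω = 3.319×10^6 W.

3320 kW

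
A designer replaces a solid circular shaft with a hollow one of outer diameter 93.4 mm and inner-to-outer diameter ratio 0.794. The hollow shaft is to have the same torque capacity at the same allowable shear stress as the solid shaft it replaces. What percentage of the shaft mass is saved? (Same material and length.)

Equal τ_max and T ⇒ the solid shaft needs d_s³ = d_o³(1−k⁴), so d_s = 93.4·(1−0.794⁴)^(1/3) = 78.89 mm.
Area ratio A_h/A_s = d_o²(1−k²)/d_s² = (1−k²)/(1−k⁴)^(2/3) = 0.5180.
Mass saving = 1 − 0.5180 = 48.2 %.

48.2 %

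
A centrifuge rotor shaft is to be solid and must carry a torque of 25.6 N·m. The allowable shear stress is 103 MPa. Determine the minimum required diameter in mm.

For a solid shaft τ_max = 16T/(πd³), so d = (16T/(π τ_allow))^(1/3) = (16·25.60/(π·1.03×10^8))^(1/3) = 0.01082 m.

10.8 mm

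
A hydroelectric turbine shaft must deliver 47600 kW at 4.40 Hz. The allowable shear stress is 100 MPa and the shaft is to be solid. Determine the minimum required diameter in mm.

ω = 2π·4.40 = 27.65 rad/s, so T = P/ω = 47600×10³ / 27.65 = 1.722e6 N·m.
For a solid shaft τ_max = 16T/(πd³), so d = (16T/(π τ_allow))^(1/3) = (16·1.722e6/(π·1.00×10^8))^(1/3) = 0.4443 m.

444 mm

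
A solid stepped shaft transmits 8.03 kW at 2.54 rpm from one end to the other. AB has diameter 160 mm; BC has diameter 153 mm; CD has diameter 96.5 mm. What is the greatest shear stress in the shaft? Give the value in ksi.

24.8 ksi

ω = 2π·2.54/60 = 0.2660 rad/s, so T = P/ω = 8.03×10³ / 0.2660 = 30190 N·m.
Under the same torque, τ_max = 16T/(πd³) is largest where d is smallest — segment CD (d = 96.5 mm).
τ_max = 16·30190/(π·(0.0965)³) = 1.711×10^8 Pa.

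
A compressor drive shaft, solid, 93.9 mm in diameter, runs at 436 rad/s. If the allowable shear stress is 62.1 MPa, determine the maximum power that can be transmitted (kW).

4400 kW

J = πd⁴/32 = π(0.0939)⁴/32 = 7.632×10^-6 m⁴.
T_max = τ_allow·J/r = 6.21×10^7 × 7.632×10^-6 / 0.0470 = 10100 N·m.
ω = 436 rad/s, so P_max = T_max·ω = 4.402×10^6 W.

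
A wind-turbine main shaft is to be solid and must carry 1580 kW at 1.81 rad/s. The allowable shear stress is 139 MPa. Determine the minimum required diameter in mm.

ω = 1.81 rad/s, so T = P/ω = 1580×10³ / 1.810 = 872900 N·m.
For a solid shaft τ_max = 16T/(πd³), so d = (16T/(π τ_allow))^(1/3) = (16·872900/(π·1.39×10^8))^(1/3) = 0.3174 m.

317 mm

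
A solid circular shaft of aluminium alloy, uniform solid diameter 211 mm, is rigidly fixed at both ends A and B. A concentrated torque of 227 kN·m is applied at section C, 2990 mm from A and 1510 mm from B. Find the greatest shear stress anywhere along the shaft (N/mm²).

81.8 N/mm²

With uniform GJ and both ends fixed, compatibility θ_AC = θ_CB gives T_A·a = T_B·b, together with T_A + T_B = T₀.
T_A = T₀·b/(a+b) = 227000·1510/4500 = 76170 N·m; T_B = 150800 N·m.
τ in each portion: τ_AC = 4.13×10^7 Pa, τ_CB = 8.18×10^7 Pa; maximum is in CB.
τ_max = T_CB·r/J = 150800·0.105/1.95×10^-4 = 8.177×10^7 Pa.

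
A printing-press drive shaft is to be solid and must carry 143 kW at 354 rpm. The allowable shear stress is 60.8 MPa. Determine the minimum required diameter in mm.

68.6 mm

ω = 2π·354/60 = 37.07 rad/s, so T = P/ω = 143×10³ / 37.07 = 3857 N·m.
For a solid shaft τ_max = 16T/(πd³), so d = (16T/(π τ_allow))^(1/3) = (16·3857/(π·6.08×10^7))^(1/3) = 0.06862 m.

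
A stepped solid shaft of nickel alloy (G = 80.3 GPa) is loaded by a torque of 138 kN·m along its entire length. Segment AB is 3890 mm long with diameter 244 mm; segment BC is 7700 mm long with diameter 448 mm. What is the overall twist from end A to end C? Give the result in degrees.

1.29°

J_AB = π(0.244)⁴/32 = 3.48×10^-4 m⁴; J_BC = π(0.448)⁴/32 = 3.95×10^-3 m⁴.
θ = (T/G)·Σ L_i/J_i = (138000/80.3×10⁹)·(3.89/3.48×10^-4 + 7.70/3.95×10^-3) = 0.02256 rad.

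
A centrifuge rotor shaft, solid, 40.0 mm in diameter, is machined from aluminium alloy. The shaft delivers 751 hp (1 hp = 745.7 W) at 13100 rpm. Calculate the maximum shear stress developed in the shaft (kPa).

32500 kPa

ω = 2π·13100/60 = 1372 rad/s, so T = P/ω = 751×745.7 / 1372 = 408.2 N·m.
J = πd⁴/32 = π(0.0400)⁴/32 = 2.513×10^-7 m⁴.
τ_max = T·r/J = 408.2 × 0.0200 / 2.513×10^-7 = 3.249×10^7 Pa.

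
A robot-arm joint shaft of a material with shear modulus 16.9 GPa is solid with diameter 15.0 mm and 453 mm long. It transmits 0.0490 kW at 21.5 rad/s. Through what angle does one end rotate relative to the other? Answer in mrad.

12.3 mrad

ω = 21.5 rad/s, so T = P/ω = 0.0490×10³ / 21.50 = 2.279 N·m.
J = πd⁴/32 = π(0.0150)⁴/32 = 4.970×10^-9 m⁴.
θ = T·L/(G·J) = 2.279 × 0.453 / (16.9×10⁹ × 4.970×10^-9) = 0.01229 rad.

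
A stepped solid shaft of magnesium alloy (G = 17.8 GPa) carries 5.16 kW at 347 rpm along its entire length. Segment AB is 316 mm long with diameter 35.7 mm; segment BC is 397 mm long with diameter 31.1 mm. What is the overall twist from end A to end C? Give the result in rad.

ω = 2π·347/60 = 36.34 rad/s, so T = P/ω = 5.16×10³ / 36.34 = 142.0 N·m.
J_AB = π(0.0357)⁴/32 = 1.59×10^-7 m⁴; J_BC = π(0.0311)⁴/32 = 9.18×10^-8 m⁴.
θ = (T/G)·Σ L_i/J_i = (142.0/17.8×10⁹)·(0.316/1.59×10^-7 + 0.397/9.18×10^-8) = 0.05029 rad.

0.0503 rad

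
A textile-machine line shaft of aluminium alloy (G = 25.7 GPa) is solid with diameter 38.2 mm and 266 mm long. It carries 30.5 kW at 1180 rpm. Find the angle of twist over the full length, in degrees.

0.700°

ω = 2π·1180/60 = 123.6 rad/s, so T = P/ω = 30.5×10³ / 123.6 = 246.8 N·m.
J = πd⁴/32 = π(0.0382)⁴/32 = 2.091×10^-7 m⁴.
θ = T·L/(G·J) = 246.8 × 0.266 / (25.7×10⁹ × 2.091×10^-7) = 0.01222 rad.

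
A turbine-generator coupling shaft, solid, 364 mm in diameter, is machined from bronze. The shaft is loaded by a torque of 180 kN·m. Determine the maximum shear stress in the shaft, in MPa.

19.0 MPa

J = πd⁴/32 = π(0.364)⁴/32 = 1.723×10^-3 m⁴.
τ_max = T·r/J = 180000 × 0.182 / 1.723×10^-3 = 1.901×10^7 Pa.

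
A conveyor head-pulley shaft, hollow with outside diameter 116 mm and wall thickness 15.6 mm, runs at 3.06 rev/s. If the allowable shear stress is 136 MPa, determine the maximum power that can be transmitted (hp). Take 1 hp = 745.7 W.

J = π(d_o⁴ − d_i⁴)/32 = π(0.116⁴ − 0.0848⁴)/32 = 1.270×10^-5 m⁴.
T_max = τ_allow·J/r = 1.36×10^8 × 1.270×10^-5 / 0.0580 = 29780 N·m.
ω = 2π·3.06 = 19.23 rad/s, so P_max = T_max·ω = 5.725×10^5 W.

768 hp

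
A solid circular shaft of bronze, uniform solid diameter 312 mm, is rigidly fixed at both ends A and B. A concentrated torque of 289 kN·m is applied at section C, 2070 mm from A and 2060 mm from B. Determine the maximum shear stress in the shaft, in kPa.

24300 kPa

With uniform GJ and both ends fixed, compatibility θ_AC = θ_CB gives T_A·a = T_B·b, together with T_A + T_B = T₀.
T_A = T₀·b/(a+b) = 289000·2060/4130 = 144200 N·m; T_B = 144800 N·m.
τ in each portion: τ_AC = 2.42×10^7 Pa, τ_CB = 2.43×10^7 Pa; maximum is in CB.
τ_max = T_CB·r/J = 144800·0.156/9.30×10^-4 = 2.429×10^7 Pa.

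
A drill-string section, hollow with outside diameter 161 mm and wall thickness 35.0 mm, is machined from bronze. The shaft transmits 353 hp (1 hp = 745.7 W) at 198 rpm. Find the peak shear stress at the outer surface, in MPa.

ω = 2π·198/60 = 20.73 rad/s, so T = P/ω = 353×745.7 / 20.73 = 12700 N·m.
J = π(d_o⁴ − d_i⁴)/32 = π(0.161⁴ − 0.0910⁴)/32 = 5.923×10^-5 m⁴.
τ_max = T·r/J = 12700 × 0.0805 / 5.923×10^-5 = 1.725×10^7 Pa.

17.3 MPa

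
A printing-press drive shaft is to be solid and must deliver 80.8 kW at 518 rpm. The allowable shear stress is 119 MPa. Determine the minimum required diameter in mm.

39.9 mm

ω = 2π·518/60 = 54.24 rad/s, so T = P/ω = 80.8×10³ / 54.24 = 1490 N·m.
For a solid shaft τ_max = 16T/(πd³), so d = (16T/(π τ_allow))^(1/3) = (16·1490/(π·1.19×10^8))^(1/3) = 0.03995 m.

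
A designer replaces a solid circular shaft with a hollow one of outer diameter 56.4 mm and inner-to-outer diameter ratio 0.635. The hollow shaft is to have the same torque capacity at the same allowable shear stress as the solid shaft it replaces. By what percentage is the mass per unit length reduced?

Equal τ_max and T ⇒ the solid shaft needs d_s³ = d_o³(1−k⁴), so d_s = 56.4·(1−0.635⁴)^(1/3) = 53.16 mm.
Area ratio A_h/A_s = d_o²(1−k²)/d_s² = (1−k²)/(1−k⁴)^(2/3) = 0.6717.
Mass saving = 1 − 0.6717 = 32.8 %.

32.8 %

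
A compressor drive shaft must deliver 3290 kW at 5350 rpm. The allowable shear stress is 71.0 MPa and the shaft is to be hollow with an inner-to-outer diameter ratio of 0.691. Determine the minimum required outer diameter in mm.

ω = 2π·5350/60 = 560.3 rad/s, so T = P/ω = 3290×10³ / 560.3 = 5872 N·m.
For a hollow shaft with d_i/d_o = 0.691: τ_max = 16T/(π d_o³ (1−k⁴)), so d_o = [16T/(π τ_allow (1−k⁴))]^(1/3) = [16·5872/(π·7.10×10^7·0.7720)]^(1/3) = 0.08171 m.

81.7 mm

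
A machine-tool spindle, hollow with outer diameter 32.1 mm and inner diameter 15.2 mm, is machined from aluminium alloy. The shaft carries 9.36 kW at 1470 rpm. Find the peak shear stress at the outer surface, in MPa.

9.86 MPa

ω = 2π·1470/60 = 153.9 rad/s, so T = P/ω = 9.36×10³ / 153.9 = 60.80 N·m.
J = π(d_o⁴ − d_i⁴)/32 = π(0.0321⁴ − 0.0152⁴)/32 = 9.900×10^-8 m⁴.
τ_max = T·r/J = 60.80 × 0.0161 / 9.900×10^-8 = 9.858×10^6 Pa.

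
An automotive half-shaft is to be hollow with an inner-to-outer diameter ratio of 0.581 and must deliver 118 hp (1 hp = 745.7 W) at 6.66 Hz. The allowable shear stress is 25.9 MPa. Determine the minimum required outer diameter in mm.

77.6 mm

ω = 2π·6.66 = 41.85 rad/s, so T = P/ω = 118×745.7 / 41.85 = 2103 N·m.
For a hollow shaft with d_i/d_o = 0.581: τ_max = 16T/(π d_o³ (1−k⁴)), so d_o = [16T/(π τ_allow (1−k⁴))]^(1/3) = [16·2103/(π·2.59×10^7·0.8861)]^(1/3) = 0.07757 m.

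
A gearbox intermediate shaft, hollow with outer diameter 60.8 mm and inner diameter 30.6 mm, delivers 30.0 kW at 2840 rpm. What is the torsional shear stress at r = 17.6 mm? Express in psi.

ω = 2π·2840/60 = 297.4 rad/s, so T = P/ω = 30.0×10³ / 297.4 = 100.9 N·m.
J = π(d_o⁴ − d_i⁴)/32 = π(0.0608⁴ − 0.0306⁴)/32 = 1.255×10^-6 m⁴.
Shear stress varies linearly with radius: τ = T·r/J = 100.9 × 0.0176 / 1.255×10^-6 = 1.414×10^6 Pa.

205 psi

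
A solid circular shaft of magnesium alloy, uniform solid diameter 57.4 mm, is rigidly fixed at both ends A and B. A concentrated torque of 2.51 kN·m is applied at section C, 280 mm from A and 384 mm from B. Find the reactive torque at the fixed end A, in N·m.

With uniform GJ and both ends fixed, compatibility θ_AC = θ_CB gives T_A·a = T_B·b, together with T_A + T_B = T₀.
T_A = T₀·b/(a+b) = 2510·384/664.0 = 1452 N·m; T_B = 1058 N·m.

1450 N·m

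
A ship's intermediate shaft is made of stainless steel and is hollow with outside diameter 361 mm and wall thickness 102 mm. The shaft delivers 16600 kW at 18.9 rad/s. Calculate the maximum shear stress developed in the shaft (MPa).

98.6 MPa

ω = 18.9 rad/s, so T = P/ω = 16600×10³ / 18.90 = 878300 N·m.
J = π(d_o⁴ − d_i⁴)/32 = π(0.361⁴ − 0.157⁴)/32 = 1.608×10^-3 m⁴.
τ_max = T·r/J = 878300 × 0.180 / 1.608×10^-3 = 9.861×10^7 Pa.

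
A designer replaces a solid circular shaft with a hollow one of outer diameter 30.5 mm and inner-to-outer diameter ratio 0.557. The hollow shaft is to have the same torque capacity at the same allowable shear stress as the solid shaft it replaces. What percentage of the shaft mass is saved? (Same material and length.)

26.2 %

Equal τ_max and T ⇒ the solid shaft needs d_s³ = d_o³(1−k⁴), so d_s = 30.5·(1−0.557⁴)^(1/3) = 29.49 mm.
Area ratio A_h/A_s = d_o²(1−k²)/d_s² = (1−k²)/(1−k⁴)^(2/3) = 0.7379.
Mass saving = 1 − 0.7379 = 26.2 %.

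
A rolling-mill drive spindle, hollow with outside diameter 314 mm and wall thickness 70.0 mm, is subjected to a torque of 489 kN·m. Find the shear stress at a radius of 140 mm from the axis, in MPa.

79.2 MPa

J = π(d_o⁴ − d_i⁴)/32 = π(0.314⁴ − 0.174⁴)/32 = 8.644×10^-4 m⁴.
Shear stress varies linearly with radius: τ = T·r/J = 489000 × 0.140 / 8.644×10^-4 = 7.920×10^7 Pa.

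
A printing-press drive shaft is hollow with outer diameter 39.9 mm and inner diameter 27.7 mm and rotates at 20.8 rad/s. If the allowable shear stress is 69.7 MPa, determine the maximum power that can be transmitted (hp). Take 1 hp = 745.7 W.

J = π(d_o⁴ − d_i⁴)/32 = π(0.0399⁴ − 0.0277⁴)/32 = 1.910×10^-7 m⁴.
T_max = τ_allow·J/r = 6.97×10^7 × 1.910×10^-7 / 0.0199 = 667.4 N·m.
ω = 20.8 rad/s, so P_max = T_max·ω = 1.388×10^4 W.

18.6 hp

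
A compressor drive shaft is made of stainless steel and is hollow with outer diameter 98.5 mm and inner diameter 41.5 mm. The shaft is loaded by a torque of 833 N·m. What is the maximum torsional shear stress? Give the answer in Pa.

4.58e6 Pa

J = π(d_o⁴ − d_i⁴)/32 = π(0.0985⁴ − 0.0415⁴)/32 = 8.950×10^-6 m⁴.
τ_max = T·r/J = 833.0 × 0.0493 / 8.950×10^-6 = 4.584×10^6 Pa.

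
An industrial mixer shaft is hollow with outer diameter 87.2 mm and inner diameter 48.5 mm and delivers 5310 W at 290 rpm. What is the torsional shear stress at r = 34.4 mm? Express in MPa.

ω = 2π·290/60 = 30.37 rad/s, so T = P/ω = 5310 / 30.37 = 174.9 N·m.
J = π(d_o⁴ − d_i⁴)/32 = π(0.0872⁴ − 0.0485⁴)/32 = 5.133×10^-6 m⁴.
Shear stress varies linearly with radius: τ = T·r/J = 174.9 × 0.0344 / 5.133×10^-6 = 1.172×10^6 Pa.

1.17 MPa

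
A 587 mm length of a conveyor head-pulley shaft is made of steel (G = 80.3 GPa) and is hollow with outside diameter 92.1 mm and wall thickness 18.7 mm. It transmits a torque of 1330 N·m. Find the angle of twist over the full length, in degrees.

0.0901°

J = π(d_o⁴ − d_i⁴)/32 = π(0.0921⁴ − 0.0547⁴)/32 = 6.185×10^-6 m⁴.
θ = T·L/(G·J) = 1330 × 0.587 / (80.3×10⁹ × 6.185×10^-6) = 1.572×10^-3 rad.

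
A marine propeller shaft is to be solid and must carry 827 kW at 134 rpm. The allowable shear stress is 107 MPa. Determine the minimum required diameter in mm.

141 mm

ω = 2π·134/60 = 14.03 rad/s, so T = P/ω = 827×10³ / 14.03 = 58930 N·m.
For a solid shaft τ_max = 16T/(πd³), so d = (16T/(π τ_allow))^(1/3) = (16·58930/(π·1.07×10^8))^(1/3) = 0.1410 m.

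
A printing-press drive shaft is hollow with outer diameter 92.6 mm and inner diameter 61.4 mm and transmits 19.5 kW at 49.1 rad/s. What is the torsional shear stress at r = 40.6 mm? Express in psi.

ω = 49.1 rad/s, so T = P/ω = 19.5×10³ / 49.10 = 397.1 N·m.
J = π(d_o⁴ − d_i⁴)/32 = π(0.0926⁴ − 0.0614⁴)/32 = 5.823×10^-6 m⁴.
Shear stress varies linearly with radius: τ = T·r/J = 397.1 × 0.0406 / 5.823×10^-6 = 2.769×10^6 Pa.

402 psi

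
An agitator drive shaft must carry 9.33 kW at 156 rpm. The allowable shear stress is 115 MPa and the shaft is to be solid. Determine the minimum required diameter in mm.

29.4 mm

ω = 2π·156/60 = 16.34 rad/s, so T = P/ω = 9.33×10³ / 16.34 = 571.1 N·m.
For a solid shaft τ_max = 16T/(πd³), so d = (16T/(π τ_allow))^(1/3) = (16·571.1/(π·1.15×10^8))^(1/3) = 0.02935 m.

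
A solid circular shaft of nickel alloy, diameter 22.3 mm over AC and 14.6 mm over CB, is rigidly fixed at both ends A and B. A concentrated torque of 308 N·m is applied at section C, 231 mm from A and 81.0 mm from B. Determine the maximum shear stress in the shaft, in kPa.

Compatibility: T_A·a/J_AC = T_B·b/J_CB with T_A + T_B = T₀.
J_AC = 2.43×10^-8 m⁴, J_CB = 4.46×10^-9 m⁴, so T_A = T₀·(J_AC/a)/((J_AC/a)+(J_CB/b)) = 202.1 N·m, T_B = 105.9 N·m.
τ in each portion: τ_AC = 9.28×10^7 Pa, τ_CB = 1.73×10^8 Pa; maximum is in CB.
τ_max = T_CB·r/J = 105.9·0.00730/4.46×10^-9 = 1.733×10^8 Pa.

173000 kPa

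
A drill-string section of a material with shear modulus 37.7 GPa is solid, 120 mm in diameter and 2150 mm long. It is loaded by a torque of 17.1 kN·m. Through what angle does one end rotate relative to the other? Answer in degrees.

2.74°

J = πd⁴/32 = π(0.120)⁴/32 = 2.036×10^-5 m⁴.
θ = T·L/(G·J) = 17100 × 2.15 / (37.7×10⁹ × 2.036×10^-5) = 0.04790 rad.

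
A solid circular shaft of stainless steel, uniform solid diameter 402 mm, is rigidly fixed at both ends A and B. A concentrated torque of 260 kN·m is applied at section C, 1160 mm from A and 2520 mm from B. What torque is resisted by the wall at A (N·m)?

With uniform GJ and both ends fixed, compatibility θ_AC = θ_CB gives T_A·a = T_B·b, together with T_A + T_B = T₀.
T_A = T₀·b/(a+b) = 260000·2520/3680 = 178000 N·m; T_B = 81960 N·m.

178000 N·m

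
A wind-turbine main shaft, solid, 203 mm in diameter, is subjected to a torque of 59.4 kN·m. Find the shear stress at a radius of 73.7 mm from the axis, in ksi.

J = πd⁴/32 = π(0.203)⁴/32 = 1.667×10^-4 m⁴.
Shear stress varies linearly with radius: τ = T·r/J = 59400 × 0.0737 / 1.667×10^-4 = 2.626×10^7 Pa.

3.81 ksi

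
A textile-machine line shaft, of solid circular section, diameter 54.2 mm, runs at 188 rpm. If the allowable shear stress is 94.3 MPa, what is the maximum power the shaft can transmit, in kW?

58.0 kW

J = πd⁴/32 = π(0.0542)⁴/32 = 8.472×10^-7 m⁴.
T_max = τ_allow·J/r = 9.43×10^7 × 8.472×10^-7 / 0.0271 = 2948 N·m.
ω = 2π·188/60 = 19.69 rad/s, so P_max = T_max·ω = 5.804×10^4 W.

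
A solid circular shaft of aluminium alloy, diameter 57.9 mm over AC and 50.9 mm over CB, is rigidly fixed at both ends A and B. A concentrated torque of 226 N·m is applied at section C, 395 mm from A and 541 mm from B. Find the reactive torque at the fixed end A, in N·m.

Compatibility: T_A·a/J_AC = T_B·b/J_CB with T_A + T_B = T₀.
J_AC = 1.10×10^-6 m⁴, J_CB = 6.59×10^-7 m⁴, so T_A = T₀·(J_AC/a)/((J_AC/a)+(J_CB/b)) = 157.4 N·m, T_B = 68.63 N·m.

157 N·m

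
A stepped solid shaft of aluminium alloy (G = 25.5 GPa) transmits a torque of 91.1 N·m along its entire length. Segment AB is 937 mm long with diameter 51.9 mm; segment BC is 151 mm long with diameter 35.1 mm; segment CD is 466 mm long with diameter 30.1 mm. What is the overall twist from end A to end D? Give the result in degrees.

1.66°

J_AB = π(0.0519)⁴/32 = 7.12×10^-7 m⁴; J_BC = π(0.0351)⁴/32 = 1.49×10^-7 m⁴; J_CD = π(0.0301)⁴/32 = 8.06×10^-8 m⁴.
θ = (T/G)·Σ L_i/J_i = (91.10/25.5×10⁹)·(0.937/7.12×10^-7 + 0.151/1.49×10^-7 + 0.466/8.06×10^-8) = 0.02898 rad.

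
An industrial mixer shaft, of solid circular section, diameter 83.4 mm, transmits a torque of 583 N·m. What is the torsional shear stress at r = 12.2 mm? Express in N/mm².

J = πd⁴/32 = π(0.0834)⁴/32 = 4.750×10^-6 m⁴.
Shear stress varies linearly with radius: τ = T·r/J = 583.0 × 0.0122 / 4.750×10^-6 = 1.497×10^6 Pa.

1.50 N/mm²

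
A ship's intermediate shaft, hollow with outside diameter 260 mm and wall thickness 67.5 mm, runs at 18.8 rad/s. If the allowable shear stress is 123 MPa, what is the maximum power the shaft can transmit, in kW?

J = π(d_o⁴ − d_i⁴)/32 = π(0.260⁴ − 0.125⁴)/32 = 4.247×10^-4 m⁴.
T_max = τ_allow·J/r = 1.23×10^8 × 4.247×10^-4 / 0.130 = 401800 N·m.
ω = 18.8 rad/s, so P_max = T_max·ω = 7.554×10^6 W.

7550 kW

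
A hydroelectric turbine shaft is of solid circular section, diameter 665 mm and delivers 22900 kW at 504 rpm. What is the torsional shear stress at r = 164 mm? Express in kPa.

ω = 2π·504/60 = 52.78 rad/s, so T = P/ω = 22900×10³ / 52.78 = 433900 N·m.
J = πd⁴/32 = π(0.665)⁴/32 = 0.01920 m⁴.
Shear stress varies linearly with radius: τ = T·r/J = 433900 × 0.164 / 0.01920 = 3.706×10^6 Pa.

3710 kPa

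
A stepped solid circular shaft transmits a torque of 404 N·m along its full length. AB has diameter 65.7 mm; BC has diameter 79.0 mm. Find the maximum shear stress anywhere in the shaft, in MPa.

7.26 MPa

Under the same torque, τ_max = 16T/(πd³) is largest where d is smallest — segment AB (d = 65.7 mm).
τ_max = 16·404.0/(π·(0.0657)³) = 7.255×10^6 Pa.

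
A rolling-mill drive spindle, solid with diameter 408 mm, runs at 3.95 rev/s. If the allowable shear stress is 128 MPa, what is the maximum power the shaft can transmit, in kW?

42400 kW

J = πd⁴/32 = π(0.408)⁴/32 = 2.720×10^-3 m⁴.
T_max = τ_allow·J/r = 1.28×10^8 × 2.720×10^-3 / 0.204 = 1.707e6 N·m.
ω = 2π·3.95 = 24.82 rad/s, so P_max = T_max·ω = 4.236×10^7 W.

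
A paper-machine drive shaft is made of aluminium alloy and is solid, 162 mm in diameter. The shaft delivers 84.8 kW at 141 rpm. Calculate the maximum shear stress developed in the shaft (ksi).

ω = 2π·141/60 = 14.77 rad/s, so T = P/ω = 84.8×10³ / 14.77 = 5743 N·m.
J = πd⁴/32 = π(0.162)⁴/32 = 6.762×10^-5 m⁴.
τ_max = T·r/J = 5743 × 0.0810 / 6.762×10^-5 = 6.880×10^6 Pa.

0.998 ksi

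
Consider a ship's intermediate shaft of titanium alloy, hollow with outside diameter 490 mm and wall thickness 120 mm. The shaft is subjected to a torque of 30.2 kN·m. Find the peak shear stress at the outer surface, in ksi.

0.203 ksi

J = π(d_o⁴ − d_i⁴)/32 = π(0.490⁴ − 0.250⁴)/32 = 5.276×10^-3 m⁴.
τ_max = T·r/J = 30200 × 0.245 / 5.276×10^-3 = 1.402×10^6 Pa.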